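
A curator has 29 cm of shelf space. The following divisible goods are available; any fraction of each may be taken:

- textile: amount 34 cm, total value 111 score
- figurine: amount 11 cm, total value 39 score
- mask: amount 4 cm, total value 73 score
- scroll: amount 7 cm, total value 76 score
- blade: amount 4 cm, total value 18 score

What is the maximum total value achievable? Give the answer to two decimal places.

215.79

Take in order of value per unit:
- mask (73/4 per unit): all 4 → value 73, running total 73.00
- scroll (76/7 per unit): all 7 → value 76, running total 149.00
- blade (18/4 per unit): all 4 → value 18, running total 167.00
- figurine (39/11 per unit): all 11 → value 39, running total 206.00
- textile (111/34 per unit): 3 of 34 → value 3×111/34 = 9.7941, running total 215.79
Total 215.79.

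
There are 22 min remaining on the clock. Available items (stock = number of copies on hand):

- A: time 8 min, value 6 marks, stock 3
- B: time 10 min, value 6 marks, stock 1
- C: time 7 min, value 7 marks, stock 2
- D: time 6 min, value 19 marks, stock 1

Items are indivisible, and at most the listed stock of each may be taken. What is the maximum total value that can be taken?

33 marks

Best selections within time 22 and stock limits:
- 2×C + 1×D: time 20, value 33
- 1×A + 1×C + 1×D: time 21, value 32
- 2×A + 1×D: time 22, value 31
Best: 33 marks.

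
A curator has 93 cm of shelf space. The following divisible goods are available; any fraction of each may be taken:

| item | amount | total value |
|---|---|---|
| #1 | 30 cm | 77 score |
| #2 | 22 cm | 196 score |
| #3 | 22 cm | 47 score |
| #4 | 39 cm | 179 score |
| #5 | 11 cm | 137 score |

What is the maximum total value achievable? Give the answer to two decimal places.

565.90

Take in order of value per unit:
- #5 (137/11 per unit): all 11 → value 137, running total 137.00
- #2 (196/22 per unit): all 22 → value 196, running total 333.00
- #4 (179/39 per unit): all 39 → value 179, running total 512.00
- #1 (77/30 per unit): 21 of 30 → value 21×77/30 = 53.9000, running total 565.90
Total 565.90.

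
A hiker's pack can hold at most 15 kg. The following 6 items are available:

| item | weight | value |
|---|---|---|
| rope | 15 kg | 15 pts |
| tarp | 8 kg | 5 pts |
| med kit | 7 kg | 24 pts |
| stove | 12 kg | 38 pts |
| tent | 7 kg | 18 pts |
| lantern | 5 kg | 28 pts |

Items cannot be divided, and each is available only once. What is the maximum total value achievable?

52 pts

Check high-value combinations within 15 kg:
- med kit+lantern: weight 7+5=12, value 24+28=52
- tent+lantern: weight 7+5=12, value 18+28=46
- med kit+tent: weight 7+7=14, value 24+18=42
Best: 52 pts.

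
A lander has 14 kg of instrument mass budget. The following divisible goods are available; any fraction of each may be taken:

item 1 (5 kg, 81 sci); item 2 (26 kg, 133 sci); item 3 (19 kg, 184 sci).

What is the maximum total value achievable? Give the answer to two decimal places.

168.16

Take in order of value per unit:
- item 1 (81/5 per unit): all 5 → value 81, running total 81.00
- item 3 (184/19 per unit): 9 of 19 → value 9×184/19 = 87.1579, running total 168.16
Total 168.16.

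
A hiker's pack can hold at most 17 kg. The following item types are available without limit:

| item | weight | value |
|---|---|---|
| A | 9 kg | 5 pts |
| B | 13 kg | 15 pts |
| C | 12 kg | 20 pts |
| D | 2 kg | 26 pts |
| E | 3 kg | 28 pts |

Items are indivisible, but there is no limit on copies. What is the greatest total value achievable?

Best value-per-unit is D at 26/2; filling with it alone gives 8×26 = 208.
Optimal mix: 7×D + 1×E → weight 17, value 210.

210 pts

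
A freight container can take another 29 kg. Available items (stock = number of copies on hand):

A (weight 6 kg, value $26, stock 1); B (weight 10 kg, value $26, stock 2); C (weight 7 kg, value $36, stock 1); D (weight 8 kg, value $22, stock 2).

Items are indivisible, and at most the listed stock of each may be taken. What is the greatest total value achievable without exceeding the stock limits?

Best selections within weight 29 and stock limits:
- 1×A + 1×C + 2×D: weight 29, value 106
- 1×A + 1×B + 1×C: weight 23, value 88
- 2×B + 1×C: weight 27, value 88
- 1×A + 1×C + 1×D: weight 21, value 84
Best: $106.

$106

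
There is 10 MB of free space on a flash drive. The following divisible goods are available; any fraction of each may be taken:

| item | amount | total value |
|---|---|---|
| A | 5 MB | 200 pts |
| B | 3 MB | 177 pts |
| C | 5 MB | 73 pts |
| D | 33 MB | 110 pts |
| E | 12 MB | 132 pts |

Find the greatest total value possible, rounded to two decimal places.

Take in order of value per unit:
- B (177/3 per unit): all 3 → value 177, running total 177.00
- A (200/5 per unit): all 5 → value 200, running total 377.00
- C (73/5 per unit): 2 of 5 → value 2×73/5 = 29.2000, running total 406.20
Total 406.20.

406.20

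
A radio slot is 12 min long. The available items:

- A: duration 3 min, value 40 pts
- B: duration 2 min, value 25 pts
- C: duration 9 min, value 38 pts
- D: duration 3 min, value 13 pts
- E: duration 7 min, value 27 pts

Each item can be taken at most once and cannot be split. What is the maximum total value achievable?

This is a 0/1 knapsack; check combinations near the capacity.
- A+B+E: duration 3+2+7=12, value 40+25+27=92
- A+B+D: duration 3+2+3=8, value 40+25+13=78
- A+C: duration 3+9=12, value 40+38=78
- A+E: duration 3+7=10, value 40+27=67
- A+B: duration 3+2=5, value 40+25=65
Best: 92 pts.

92 pts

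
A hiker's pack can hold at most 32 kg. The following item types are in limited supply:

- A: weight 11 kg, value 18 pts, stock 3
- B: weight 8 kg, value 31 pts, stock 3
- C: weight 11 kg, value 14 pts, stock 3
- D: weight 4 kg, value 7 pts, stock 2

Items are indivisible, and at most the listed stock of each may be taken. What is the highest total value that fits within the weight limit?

Top feasible selections:
- 3×B + 2×D: weight 32, value 107
- 3×B + 1×D: weight 28, value 100
- 3×B: weight 24, value 93
- 1×A + 2×B + 1×D: weight 31, value 87
Best: 107 pts.

107 pts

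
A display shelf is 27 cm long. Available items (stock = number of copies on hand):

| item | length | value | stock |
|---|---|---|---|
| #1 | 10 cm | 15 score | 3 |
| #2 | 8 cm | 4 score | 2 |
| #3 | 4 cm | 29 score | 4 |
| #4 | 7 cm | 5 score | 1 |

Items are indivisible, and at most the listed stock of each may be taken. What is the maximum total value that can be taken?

131 score

Best selections within length 27 and stock limits:
- 1×#1 + 4×#3: length 26, value 131
- 4×#3 + 1×#4: length 23, value 121
Best: 131 score.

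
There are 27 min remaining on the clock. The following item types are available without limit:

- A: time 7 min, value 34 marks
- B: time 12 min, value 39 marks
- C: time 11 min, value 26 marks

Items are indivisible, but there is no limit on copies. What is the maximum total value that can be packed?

Best value-per-unit is A at 34/7; filling with it alone gives 3×34 = 102.
Optimal mix: 2×A + 1×B → time 26, value 107.

107 marks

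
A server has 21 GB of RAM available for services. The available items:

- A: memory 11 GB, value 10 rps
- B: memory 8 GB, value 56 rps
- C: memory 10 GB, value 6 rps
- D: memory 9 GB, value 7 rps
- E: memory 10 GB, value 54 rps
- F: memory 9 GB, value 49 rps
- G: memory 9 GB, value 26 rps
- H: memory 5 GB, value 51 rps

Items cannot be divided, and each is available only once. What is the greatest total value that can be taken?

This is a 0/1 knapsack; check combinations near the capacity.
- B+E: memory 8+10=18, value 56+54=110
- B+H: memory 8+5=13, value 56+51=107
- E+H: memory 10+5=15, value 54+51=105
Best: 110 rps.

110 rps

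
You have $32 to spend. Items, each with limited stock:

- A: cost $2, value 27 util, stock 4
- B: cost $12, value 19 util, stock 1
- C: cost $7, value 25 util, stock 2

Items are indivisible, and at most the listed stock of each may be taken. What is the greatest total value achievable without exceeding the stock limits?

Best selections within cost 32 and stock limits:
- 4×A + 2×C: cost 22, value 158
- 4×A + 1×B + 1×C: cost 27, value 152
- 3×A + 1×B + 2×C: cost 32, value 150
- 4×A + 1×C: cost 15, value 133
Best: 158 util.

158 util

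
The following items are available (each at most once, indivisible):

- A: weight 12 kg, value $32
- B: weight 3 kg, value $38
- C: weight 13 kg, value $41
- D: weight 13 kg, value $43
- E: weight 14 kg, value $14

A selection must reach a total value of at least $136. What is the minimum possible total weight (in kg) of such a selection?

41

Subsets with value ≥ 136, sorted by total weight:
- A+B+C+D: weight 41, value 154
- B+C+D+E: weight 43, value 136
- A+B+C+D+E: weight 55, value 168
Minimum weight: 41 kg.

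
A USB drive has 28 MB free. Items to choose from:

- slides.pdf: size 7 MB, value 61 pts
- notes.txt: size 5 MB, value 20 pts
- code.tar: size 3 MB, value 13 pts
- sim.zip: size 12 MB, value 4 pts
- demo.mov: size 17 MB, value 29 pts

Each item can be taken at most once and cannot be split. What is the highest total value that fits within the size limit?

Check high-value combinations within 28 MB:
- slides.pdf+code.tar+demo.mov: size 7+3+17=27, value 61+13+29=103
- slides.pdf+notes.txt+code.tar+sim.zip: size 7+5+3+12=27, value 61+20+13+4=98
- slides.pdf+notes.txt+code.tar: size 7+5+3=15, value 61+20+13=94
- slides.pdf+demo.mov: size 7+17=24, value 61+29=90
- slides.pdf+notes.txt+sim.zip: size 7+5+12=24, value 61+20+4=85
Best: 103 pts.

103 pts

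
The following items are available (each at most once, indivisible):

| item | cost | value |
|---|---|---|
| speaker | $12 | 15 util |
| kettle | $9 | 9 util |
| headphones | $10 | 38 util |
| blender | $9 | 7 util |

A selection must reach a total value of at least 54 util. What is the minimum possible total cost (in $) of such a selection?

Subsets with value ≥ 54, sorted by total cost:
- kettle+headphones+blender: cost 28, value 54
- speaker+kettle+headphones: cost 31, value 62
- speaker+headphones+blender: cost 31, value 60
- speaker+kettle+headphones+blender: cost 40, value 69
Minimum cost: 28 $.

28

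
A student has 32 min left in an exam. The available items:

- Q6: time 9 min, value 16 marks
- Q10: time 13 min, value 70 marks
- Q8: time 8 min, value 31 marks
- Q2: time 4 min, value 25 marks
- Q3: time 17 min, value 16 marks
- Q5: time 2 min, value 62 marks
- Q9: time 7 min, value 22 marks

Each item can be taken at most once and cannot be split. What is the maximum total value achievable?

Check high-value combinations within 32 min:
- Q10+Q8+Q2+Q5: time 13+8+4+2=27, value 70+31+25+62=188
- Q10+Q8+Q5+Q9: time 13+8+2+7=30, value 70+31+62+22=185
- Q10+Q2+Q5+Q9: time 13+4+2+7=26, value 70+25+62+22=179
- Q6+Q10+Q8+Q5: time 9+13+8+2=32, value 16+70+31+62=179
- Q6+Q10+Q2+Q5: time 9+13+4+2=28, value 16+70+25+62=173
Best: 188 marks.

188 marks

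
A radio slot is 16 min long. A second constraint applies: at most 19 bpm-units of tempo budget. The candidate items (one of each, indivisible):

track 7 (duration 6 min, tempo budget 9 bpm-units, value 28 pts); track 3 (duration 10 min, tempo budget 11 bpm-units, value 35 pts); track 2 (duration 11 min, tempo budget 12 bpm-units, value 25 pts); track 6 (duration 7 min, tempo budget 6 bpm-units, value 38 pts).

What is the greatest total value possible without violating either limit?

Feasible sets respecting both limits:
- track 7+track 6: duration 13, tempo budget 15, value 66
- track 6: duration 7, tempo budget 6, value 38
- track 3: duration 10, tempo budget 11, value 35
Best: 66 pts.

66 pts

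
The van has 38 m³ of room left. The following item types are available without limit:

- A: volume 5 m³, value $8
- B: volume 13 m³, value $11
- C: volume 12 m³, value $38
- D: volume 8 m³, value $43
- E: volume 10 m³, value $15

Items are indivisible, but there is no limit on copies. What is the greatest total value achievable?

Best value-per-unit is D at 43/8; filling with it alone gives 4×43 = 172.
Optimal mix: 1×A + 4×D → volume 37, value 180.

$180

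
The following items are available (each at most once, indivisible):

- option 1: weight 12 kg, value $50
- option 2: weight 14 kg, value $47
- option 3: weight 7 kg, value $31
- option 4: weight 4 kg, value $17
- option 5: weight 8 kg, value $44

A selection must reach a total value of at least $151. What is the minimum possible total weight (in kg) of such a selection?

Subsets with value ≥ 151, sorted by total weight:
- option 1+option 2+option 4+option 5: weight 38, value 158
- option 1+option 2+option 3+option 5: weight 41, value 172
- option 1+option 2+option 3+option 4+option 5: weight 45, value 189
Minimum weight: 38 kg.

38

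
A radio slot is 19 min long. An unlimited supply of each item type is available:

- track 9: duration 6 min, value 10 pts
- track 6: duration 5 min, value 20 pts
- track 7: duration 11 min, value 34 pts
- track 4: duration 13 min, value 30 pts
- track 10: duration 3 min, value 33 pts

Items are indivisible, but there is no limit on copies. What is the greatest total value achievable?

Best value-per-unit is track 10 at 33/3, and filling with it alone uses duration 6×3=18. No mix of the others beats 6×33 = 198.

198 pts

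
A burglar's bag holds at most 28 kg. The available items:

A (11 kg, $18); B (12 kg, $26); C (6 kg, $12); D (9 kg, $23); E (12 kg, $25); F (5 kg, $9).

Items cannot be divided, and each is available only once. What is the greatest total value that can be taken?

$61

Check high-value combinations within 28 kg:
- B+C+D: weight 12+6+9=27, value 26+12+23=61
- C+D+E: weight 6+9+12=27, value 12+23+25=60
- B+D+F: weight 12+9+5=26, value 26+23+9=58
- D+E+F: weight 9+12+5=26, value 23+25+9=57
- A+C+D: weight 11+6+9=26, value 18+12+23=53
Best: $61.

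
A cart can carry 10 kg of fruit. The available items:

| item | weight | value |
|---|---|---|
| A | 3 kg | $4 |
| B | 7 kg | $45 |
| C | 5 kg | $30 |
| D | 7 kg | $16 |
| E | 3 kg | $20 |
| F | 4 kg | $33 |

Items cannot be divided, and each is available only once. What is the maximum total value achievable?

Check high-value combinations within 10 kg:
- B+E: weight 7+3=10, value 45+20=65
- C+F: weight 5+4=9, value 30+33=63
- A+E+F: weight 3+3+4=10, value 4+20+33=57
Best: $65.

$65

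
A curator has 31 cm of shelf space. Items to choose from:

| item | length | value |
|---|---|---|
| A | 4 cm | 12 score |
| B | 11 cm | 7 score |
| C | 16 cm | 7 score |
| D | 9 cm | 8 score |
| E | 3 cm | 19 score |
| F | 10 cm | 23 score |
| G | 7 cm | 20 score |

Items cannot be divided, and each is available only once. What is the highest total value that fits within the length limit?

74 score

Check high-value combinations within 31 cm:
- A+E+F+G: length 4+3+10+7=24, value 12+19+23+20=74
- D+E+F+G: length 9+3+10+7=29, value 8+19+23+20=70
- B+E+F+G: length 11+3+10+7=31, value 7+19+23+20=69
Best: 74 score.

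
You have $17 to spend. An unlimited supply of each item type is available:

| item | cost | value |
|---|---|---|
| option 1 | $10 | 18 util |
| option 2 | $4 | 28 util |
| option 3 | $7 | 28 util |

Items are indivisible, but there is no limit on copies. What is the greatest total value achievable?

112 util

Best value-per-unit is option 2 at 28/4, and filling with it alone uses cost 4×4=16. No mix of the others beats 4×28 = 112.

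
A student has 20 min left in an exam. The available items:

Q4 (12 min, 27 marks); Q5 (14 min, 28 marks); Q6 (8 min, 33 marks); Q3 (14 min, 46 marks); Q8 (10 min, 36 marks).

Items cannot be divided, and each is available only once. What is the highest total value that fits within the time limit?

Check high-value combinations within 20 min:
- Q6+Q8: time 8+10=18, value 33+36=69
- Q4+Q6: time 12+8=20, value 27+33=60
- Q3: time 14, value 46
- Q8: time 10, value 36
- Q6: time 8, value 33
Best: 69 marks.

69 marks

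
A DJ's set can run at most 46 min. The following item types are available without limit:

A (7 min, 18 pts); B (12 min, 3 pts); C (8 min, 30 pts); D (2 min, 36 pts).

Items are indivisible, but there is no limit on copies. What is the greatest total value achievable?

Best value-per-unit is D at 36/2, and filling with it alone uses duration 23×2=46. No mix of the others beats 23×36 = 828.

828 pts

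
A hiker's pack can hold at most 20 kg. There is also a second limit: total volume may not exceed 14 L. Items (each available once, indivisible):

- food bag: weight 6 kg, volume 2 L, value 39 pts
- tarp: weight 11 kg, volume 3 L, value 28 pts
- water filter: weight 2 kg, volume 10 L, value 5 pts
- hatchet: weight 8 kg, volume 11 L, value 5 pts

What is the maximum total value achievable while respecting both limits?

67 pts

Feasible sets respecting both limits:
- food bag+tarp: weight 17, volume 5, value 67
- food bag+water filter: weight 8, volume 12, value 44
- food bag+hatchet: weight 14, volume 13, value 44
Best: 67 pts.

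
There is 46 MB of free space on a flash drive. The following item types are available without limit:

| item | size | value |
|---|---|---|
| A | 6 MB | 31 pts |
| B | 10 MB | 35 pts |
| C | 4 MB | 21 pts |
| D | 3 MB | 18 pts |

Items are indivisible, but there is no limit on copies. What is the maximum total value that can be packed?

273 pts

Best value-per-unit is D at 18/3; filling with it alone gives 15×18 = 270.
Optimal mix: 1×C + 14×D → size 46, value 273.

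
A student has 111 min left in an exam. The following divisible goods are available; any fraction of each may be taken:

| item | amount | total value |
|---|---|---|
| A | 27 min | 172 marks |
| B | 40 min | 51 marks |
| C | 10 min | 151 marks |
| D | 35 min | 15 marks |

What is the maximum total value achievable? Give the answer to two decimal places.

Take in order of value per unit:
- C (151/10 per unit): all 10 → value 151, running total 151.00
- A (172/27 per unit): all 27 → value 172, running total 323.00
- B (51/40 per unit): all 40 → value 51, running total 374.00
- D (15/35 per unit): 34 of 35 → value 34×15/35 = 14.5714, running total 388.57
Total 388.57.

388.57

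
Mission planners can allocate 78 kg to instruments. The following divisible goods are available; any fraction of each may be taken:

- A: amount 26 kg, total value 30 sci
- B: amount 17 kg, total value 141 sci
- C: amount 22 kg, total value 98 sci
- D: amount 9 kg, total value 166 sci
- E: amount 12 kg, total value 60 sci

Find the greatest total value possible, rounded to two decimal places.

Take in order of value per unit:
- D (166/9 per unit): all 9 → value 166, running total 166.00
- B (141/17 per unit): all 17 → value 141, running total 307.00
- E (60/12 per unit): all 12 → value 60, running total 367.00
- C (98/22 per unit): all 22 → value 98, running total 465.00
- A (30/26 per unit): 18 of 26 → value 18×30/26 = 20.7692, running total 485.77
Total 485.77.

485.77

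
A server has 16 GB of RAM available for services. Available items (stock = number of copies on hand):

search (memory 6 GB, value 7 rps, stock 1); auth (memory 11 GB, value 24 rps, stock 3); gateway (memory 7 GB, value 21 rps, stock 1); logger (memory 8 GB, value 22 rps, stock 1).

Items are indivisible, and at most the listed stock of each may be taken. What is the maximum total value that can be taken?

Best selections within memory 16 and stock limits:
- 1×gateway + 1×logger: memory 15, value 43
- 1×search + 1×logger: memory 14, value 29
Best: 43 rps.

43 rps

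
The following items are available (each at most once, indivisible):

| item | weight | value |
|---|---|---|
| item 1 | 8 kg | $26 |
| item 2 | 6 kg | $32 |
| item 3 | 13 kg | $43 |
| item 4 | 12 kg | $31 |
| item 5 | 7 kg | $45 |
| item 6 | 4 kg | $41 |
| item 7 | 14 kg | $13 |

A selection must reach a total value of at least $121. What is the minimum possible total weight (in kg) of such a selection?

24

Subsets with value ≥ 121, sorted by total weight:
- item 3+item 5+item 6: weight 24, value 129
- item 1+item 2+item 5+item 6: weight 25, value 144
- item 2+item 4+item 5+item 6: weight 29, value 149
Minimum weight: 24 kg.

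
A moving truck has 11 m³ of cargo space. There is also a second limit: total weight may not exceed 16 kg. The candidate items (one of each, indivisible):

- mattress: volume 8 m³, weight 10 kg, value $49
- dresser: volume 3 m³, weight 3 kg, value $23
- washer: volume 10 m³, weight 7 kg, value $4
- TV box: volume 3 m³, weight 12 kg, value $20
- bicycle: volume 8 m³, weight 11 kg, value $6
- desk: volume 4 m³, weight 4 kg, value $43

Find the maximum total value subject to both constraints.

Feasible sets respecting both limits:
- mattress+dresser: volume 11, weight 13, value 72
- dresser+desk: volume 7, weight 7, value 66
- TV box+desk: volume 7, weight 16, value 63
- mattress: volume 8, weight 10, value 49
Best: $72.

$72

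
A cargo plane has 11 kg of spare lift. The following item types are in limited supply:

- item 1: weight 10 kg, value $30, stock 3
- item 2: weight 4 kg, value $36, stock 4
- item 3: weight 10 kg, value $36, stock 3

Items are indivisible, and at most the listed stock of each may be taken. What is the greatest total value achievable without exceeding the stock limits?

Best selections within weight 11 and stock limits:
- 2×item 2: weight 8, value 72
- 1×item 2: weight 4, value 36
- 1×item 3: weight 10, value 36
- 1×item 1: weight 10, value 30
Best: $72.

$72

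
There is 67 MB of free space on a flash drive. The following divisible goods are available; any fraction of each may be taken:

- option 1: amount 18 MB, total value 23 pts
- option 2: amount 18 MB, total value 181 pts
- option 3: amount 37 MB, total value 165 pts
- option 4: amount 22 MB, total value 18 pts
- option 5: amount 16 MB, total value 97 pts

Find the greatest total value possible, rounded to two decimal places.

425.16

Take in order of value per unit:
- option 2 (181/18 per unit): all 18 → value 181, running total 181.00
- option 5 (97/16 per unit): all 16 → value 97, running total 278.00
- option 3 (165/37 per unit): 33 of 37 → value 33×165/37 = 147.1622, running total 425.16
Total 425.16.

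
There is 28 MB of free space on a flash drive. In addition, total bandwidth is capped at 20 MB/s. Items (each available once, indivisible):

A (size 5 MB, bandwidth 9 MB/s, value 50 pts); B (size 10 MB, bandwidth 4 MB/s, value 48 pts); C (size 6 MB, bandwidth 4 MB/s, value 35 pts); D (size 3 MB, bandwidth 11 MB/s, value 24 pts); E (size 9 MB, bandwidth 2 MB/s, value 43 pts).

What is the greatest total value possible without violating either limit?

141 pts

Feasible sets respecting both limits:
- A+B+E: size 24, bandwidth 15, value 141
- A+B+C: size 21, bandwidth 17, value 133
- A+C+E: size 20, bandwidth 15, value 128
Best: 141 pts.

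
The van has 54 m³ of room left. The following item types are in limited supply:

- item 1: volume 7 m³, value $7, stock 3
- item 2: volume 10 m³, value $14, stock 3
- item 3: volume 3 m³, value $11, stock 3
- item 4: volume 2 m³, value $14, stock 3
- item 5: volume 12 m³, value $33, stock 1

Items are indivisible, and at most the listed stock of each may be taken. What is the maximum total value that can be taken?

$143

Top feasible selections:
- 1×item 1 + 2×item 2 + 3×item 3 + 3×item 4 + 1×item 5: volume 54, value 143
- 3×item 2 + 2×item 3 + 3×item 4 + 1×item 5: volume 54, value 139
- 2×item 2 + 3×item 3 + 3×item 4 + 1×item 5: volume 47, value 136
Best: $143.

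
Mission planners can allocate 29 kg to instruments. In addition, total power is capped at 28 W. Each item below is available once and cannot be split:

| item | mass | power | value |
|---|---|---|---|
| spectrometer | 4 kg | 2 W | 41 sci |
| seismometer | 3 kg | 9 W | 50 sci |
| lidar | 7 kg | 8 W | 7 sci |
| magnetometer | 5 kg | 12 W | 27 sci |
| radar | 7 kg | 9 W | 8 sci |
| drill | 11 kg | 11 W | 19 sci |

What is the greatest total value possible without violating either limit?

Feasible sets respecting both limits:
- spectrometer+seismometer+magnetometer: mass 12, power 23, value 118
- spectrometer+seismometer+drill: mass 18, power 22, value 110
- spectrometer+seismometer+lidar+radar: mass 21, power 28, value 106
Best: 118 sci.

118 sci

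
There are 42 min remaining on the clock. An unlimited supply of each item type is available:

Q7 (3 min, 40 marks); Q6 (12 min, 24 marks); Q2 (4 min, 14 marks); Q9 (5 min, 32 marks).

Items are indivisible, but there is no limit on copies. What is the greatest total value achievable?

560 marks

Best value-per-unit is Q7 at 40/3, and filling with it alone uses time 14×3=42. No mix of the others beats 14×40 = 560.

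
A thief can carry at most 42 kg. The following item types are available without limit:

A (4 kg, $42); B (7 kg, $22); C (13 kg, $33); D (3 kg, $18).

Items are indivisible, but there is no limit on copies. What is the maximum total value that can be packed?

Best value-per-unit is A at 42/4, and filling with it alone uses weight 10×4=40. No mix of the others beats 10×42 = 420.

$420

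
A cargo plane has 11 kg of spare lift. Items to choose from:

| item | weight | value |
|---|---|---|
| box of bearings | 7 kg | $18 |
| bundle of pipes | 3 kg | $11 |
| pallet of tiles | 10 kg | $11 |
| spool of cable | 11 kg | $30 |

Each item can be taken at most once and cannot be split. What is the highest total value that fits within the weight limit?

$30

Check high-value combinations within 11 kg:
- spool of cable: weight 11, value 30
- box of bearings+bundle of pipes: weight 7+3=10, value 18+11=29
- box of bearings: weight 7, value 18
- bundle of pipes: weight 3, value 11
- pallet of tiles: weight 10, value 11
Best: $30.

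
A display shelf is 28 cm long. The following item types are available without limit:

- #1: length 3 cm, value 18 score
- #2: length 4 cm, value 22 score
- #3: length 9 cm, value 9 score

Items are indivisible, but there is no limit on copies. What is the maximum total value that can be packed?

166 score

Best value-per-unit is #1 at 18/3; filling with it alone gives 9×18 = 162.
Optimal mix: 8×#1 + 1×#2 → length 28, value 166.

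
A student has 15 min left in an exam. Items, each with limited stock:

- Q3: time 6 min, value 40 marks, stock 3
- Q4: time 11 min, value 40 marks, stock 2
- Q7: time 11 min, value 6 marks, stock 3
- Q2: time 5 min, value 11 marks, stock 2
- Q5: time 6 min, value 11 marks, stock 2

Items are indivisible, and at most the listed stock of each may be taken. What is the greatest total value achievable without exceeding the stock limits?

Top feasible selections:
- 2×Q3: time 12, value 80
- 1×Q3 + 1×Q2: time 11, value 51
Best: 80 marks.

80 marks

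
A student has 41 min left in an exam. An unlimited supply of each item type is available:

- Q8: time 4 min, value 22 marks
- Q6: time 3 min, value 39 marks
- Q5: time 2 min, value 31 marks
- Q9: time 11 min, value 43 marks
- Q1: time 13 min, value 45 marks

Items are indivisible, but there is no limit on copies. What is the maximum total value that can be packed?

Best value-per-unit is Q5 at 31/2; filling with it alone gives 20×31 = 620.
Optimal mix: 1×Q6 + 19×Q5 → time 41, value 628.

628 marks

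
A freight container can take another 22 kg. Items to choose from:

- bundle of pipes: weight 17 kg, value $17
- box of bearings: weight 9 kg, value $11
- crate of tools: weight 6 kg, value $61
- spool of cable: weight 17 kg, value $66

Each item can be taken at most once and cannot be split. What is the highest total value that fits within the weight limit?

$72

Check high-value combinations within 22 kg:
- box of bearings+crate of tools: weight 9+6=15, value 11+61=72
- spool of cable: weight 17, value 66
- crate of tools: weight 6, value 61
- bundle of pipes: weight 17, value 17
Best: $72.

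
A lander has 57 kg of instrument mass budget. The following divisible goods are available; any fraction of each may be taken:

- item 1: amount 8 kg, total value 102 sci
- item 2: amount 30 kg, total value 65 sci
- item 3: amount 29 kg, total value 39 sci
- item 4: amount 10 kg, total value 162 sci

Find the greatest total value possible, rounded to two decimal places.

341.10

Take in order of value per unit:
- item 4 (162/10 per unit): all 10 → value 162, running total 162.00
- item 1 (102/8 per unit): all 8 → value 102, running total 264.00
- item 2 (65/30 per unit): all 30 → value 65, running total 329.00
- item 3 (39/29 per unit): 9 of 29 → value 9×39/29 = 12.1034, running total 341.10
Total 341.10.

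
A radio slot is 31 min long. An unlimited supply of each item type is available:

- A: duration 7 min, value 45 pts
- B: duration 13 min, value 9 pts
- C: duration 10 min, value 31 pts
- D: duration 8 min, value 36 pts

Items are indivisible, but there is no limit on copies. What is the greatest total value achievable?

180 pts

Best value-per-unit is A at 45/7, and filling with it alone uses duration 4×7=28. No mix of the others beats 4×45 = 180.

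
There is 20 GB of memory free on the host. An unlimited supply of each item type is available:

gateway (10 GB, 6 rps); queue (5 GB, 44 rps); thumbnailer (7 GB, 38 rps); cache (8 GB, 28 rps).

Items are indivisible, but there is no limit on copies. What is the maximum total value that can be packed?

176 rps

Best value-per-unit is queue at 44/5, and filling with it alone uses memory 4×5=20. No mix of the others beats 4×44 = 176.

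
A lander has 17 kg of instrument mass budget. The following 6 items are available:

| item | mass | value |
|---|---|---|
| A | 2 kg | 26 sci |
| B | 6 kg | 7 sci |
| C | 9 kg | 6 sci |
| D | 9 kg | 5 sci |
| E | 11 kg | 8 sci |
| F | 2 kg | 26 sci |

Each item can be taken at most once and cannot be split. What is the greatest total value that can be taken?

60 sci

Check high-value combinations within 17 kg:
- A+E+F: mass 2+11+2=15, value 26+8+26=60
- A+B+F: mass 2+6+2=10, value 26+7+26=59
- A+C+F: mass 2+9+2=13, value 26+6+26=58
Best: 60 sci.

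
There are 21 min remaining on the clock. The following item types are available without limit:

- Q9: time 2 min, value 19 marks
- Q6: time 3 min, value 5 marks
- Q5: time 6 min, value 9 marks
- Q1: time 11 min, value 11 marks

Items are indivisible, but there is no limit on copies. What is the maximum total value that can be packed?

190 marks

Best value-per-unit is Q9 at 19/2, and filling with it alone uses time 10×2=20. No mix of the others beats 10×19 = 190.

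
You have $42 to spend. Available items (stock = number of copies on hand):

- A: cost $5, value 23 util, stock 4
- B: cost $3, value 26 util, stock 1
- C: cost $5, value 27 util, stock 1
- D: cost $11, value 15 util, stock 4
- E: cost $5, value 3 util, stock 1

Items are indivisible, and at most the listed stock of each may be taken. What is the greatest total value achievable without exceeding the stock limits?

160 util

Top feasible selections:
- 4×A + 1×B + 1×C + 1×D: cost 39, value 160
- 4×A + 1×B + 1×C + 1×E: cost 33, value 148
- 4×A + 1×B + 1×C: cost 28, value 145
Best: 160 util.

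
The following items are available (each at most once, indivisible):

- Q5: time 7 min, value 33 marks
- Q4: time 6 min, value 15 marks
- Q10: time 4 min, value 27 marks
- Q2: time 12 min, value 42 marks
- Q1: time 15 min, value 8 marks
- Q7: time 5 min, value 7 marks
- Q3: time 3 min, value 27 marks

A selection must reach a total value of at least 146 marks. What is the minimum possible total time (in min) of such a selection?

37

Subsets with value ≥ 146, sorted by total time:
- Q5+Q4+Q10+Q2+Q7+Q3: time 37, value 151
- Q5+Q4+Q10+Q2+Q1+Q3: time 47, value 152
- Q5+Q4+Q10+Q2+Q1+Q7+Q3: time 52, value 159
Minimum time: 37 min.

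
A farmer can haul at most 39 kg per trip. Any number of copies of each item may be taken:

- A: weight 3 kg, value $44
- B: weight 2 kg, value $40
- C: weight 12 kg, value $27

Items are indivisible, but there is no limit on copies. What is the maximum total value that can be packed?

Best value-per-unit is B at 40/2; filling with it alone gives 19×40 = 760.
Optimal mix: 1×A + 18×B → weight 39, value 764.

$764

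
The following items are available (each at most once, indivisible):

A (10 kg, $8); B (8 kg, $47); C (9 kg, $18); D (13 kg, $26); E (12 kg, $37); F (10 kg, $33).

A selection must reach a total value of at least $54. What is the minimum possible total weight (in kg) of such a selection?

17

Subsets with value ≥ 54, sorted by total weight:
- B+C: weight 17, value 65
- B+F: weight 18, value 80
- A+B: weight 18, value 55
- B+E: weight 20, value 84
Minimum weight: 17 kg.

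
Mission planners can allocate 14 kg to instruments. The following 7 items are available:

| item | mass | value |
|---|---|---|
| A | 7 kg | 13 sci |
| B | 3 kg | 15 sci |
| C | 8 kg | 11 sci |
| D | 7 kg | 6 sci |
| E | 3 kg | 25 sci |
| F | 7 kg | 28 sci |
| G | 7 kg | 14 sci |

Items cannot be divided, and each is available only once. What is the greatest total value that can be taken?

68 sci

Check high-value combinations within 14 kg:
- B+E+F: mass 3+3+7=13, value 15+25+28=68
- B+E+G: mass 3+3+7=13, value 15+25+14=54
- E+F: mass 3+7=10, value 25+28=53
- A+B+E: mass 7+3+3=13, value 13+15+25=53
- B+C+E: mass 3+8+3=14, value 15+11+25=51
Best: 68 sci.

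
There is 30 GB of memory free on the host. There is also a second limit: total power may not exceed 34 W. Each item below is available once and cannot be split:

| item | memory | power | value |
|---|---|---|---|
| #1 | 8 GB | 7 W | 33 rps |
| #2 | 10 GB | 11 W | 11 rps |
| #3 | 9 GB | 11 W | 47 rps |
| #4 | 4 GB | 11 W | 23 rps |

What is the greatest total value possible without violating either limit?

Feasible sets respecting both limits:
- #1+#3+#4: memory 21, power 29, value 103
- #1+#2+#3: memory 27, power 29, value 91
- #2+#3+#4: memory 23, power 33, value 81
- #1+#3: memory 17, power 18, value 80
Best: 103 rps.

103 rps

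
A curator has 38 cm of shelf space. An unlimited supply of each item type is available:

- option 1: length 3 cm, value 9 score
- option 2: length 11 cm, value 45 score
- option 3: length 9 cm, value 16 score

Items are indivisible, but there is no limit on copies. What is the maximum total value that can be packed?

Best value-per-unit is option 2 at 45/11; filling with it alone gives 3×45 = 135.
Optimal mix: 1×option 1 + 3×option 2 → length 36, value 144.

144 score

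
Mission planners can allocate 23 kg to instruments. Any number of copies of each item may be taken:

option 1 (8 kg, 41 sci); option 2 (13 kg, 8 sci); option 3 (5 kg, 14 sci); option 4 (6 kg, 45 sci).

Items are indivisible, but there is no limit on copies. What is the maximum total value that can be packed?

149 sci

Best value-per-unit is option 4 at 45/6; filling with it alone gives 3×45 = 135.
Optimal mix: 1×option 3 + 3×option 4 → mass 23, value 149.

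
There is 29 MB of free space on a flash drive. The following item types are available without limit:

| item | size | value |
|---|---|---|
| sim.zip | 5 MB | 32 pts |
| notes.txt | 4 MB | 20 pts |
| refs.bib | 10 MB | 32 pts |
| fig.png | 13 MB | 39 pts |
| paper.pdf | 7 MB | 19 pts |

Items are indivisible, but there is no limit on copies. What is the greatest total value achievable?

Best value-per-unit is sim.zip at 32/5; filling with it alone gives 5×32 = 160.
Optimal mix: 5×sim.zip + 1×notes.txt → size 29, value 180.

180 pts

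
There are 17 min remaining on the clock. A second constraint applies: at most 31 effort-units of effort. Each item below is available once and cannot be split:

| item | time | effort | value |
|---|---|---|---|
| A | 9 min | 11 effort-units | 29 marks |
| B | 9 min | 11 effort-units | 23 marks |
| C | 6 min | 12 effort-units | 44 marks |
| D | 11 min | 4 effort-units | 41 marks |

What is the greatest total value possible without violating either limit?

Feasible sets respecting both limits:
- C+D: time 17, effort 16, value 85
- A+C: time 15, effort 23, value 73
- B+C: time 15, effort 23, value 67
- C: time 6, effort 12, value 44
Best: 85 marks.

85 marks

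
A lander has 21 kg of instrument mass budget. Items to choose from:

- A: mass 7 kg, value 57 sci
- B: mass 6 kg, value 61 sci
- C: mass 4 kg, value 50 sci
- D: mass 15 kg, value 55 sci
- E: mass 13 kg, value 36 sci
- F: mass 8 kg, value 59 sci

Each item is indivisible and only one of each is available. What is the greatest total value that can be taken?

177 sci

Check high-value combinations within 21 kg:
- A+B+F: mass 7+6+8=21, value 57+61+59=177
- B+C+F: mass 6+4+8=18, value 61+50+59=170
- A+B+C: mass 7+6+4=17, value 57+61+50=168
Best: 177 sci.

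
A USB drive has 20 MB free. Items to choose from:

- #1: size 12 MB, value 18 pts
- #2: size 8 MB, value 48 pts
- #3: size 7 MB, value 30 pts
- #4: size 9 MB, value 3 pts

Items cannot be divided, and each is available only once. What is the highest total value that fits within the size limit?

This is a 0/1 knapsack; check combinations near the capacity.
- #2+#3: size 8+7=15, value 48+30=78
- #1+#2: size 12+8=20, value 18+48=66
- #2+#4: size 8+9=17, value 48+3=51
Best: 78 pts.

78 pts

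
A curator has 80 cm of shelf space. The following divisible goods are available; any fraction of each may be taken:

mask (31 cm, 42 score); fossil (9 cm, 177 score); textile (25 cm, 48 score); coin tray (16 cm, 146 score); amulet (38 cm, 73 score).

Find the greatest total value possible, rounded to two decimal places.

Take in order of value per unit:
- fossil (177/9 per unit): all 9 → value 177, running total 177.00
- coin tray (146/16 per unit): all 16 → value 146, running total 323.00
- amulet (73/38 per unit): all 38 → value 73, running total 396.00
- textile (48/25 per unit): 17 of 25 → value 17×48/25 = 32.6400, running total 428.64
Total 428.64.

428.64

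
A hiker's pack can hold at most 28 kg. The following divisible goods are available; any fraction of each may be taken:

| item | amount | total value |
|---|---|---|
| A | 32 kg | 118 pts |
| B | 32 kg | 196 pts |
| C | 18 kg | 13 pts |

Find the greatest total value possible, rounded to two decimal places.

171.50

Take in order of value per unit:
- B (196/32 per unit): 28 of 32 → value 28×196/32 = 171.5000, running total 171.50
Total 171.50.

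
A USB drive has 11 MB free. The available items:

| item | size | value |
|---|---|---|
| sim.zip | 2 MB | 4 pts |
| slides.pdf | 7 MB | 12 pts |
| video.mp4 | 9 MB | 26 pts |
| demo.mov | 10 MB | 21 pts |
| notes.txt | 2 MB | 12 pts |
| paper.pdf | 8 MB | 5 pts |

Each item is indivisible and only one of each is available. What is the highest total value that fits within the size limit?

Check high-value combinations within 11 MB:
- video.mp4+notes.txt: size 9+2=11, value 26+12=38
- sim.zip+video.mp4: size 2+9=11, value 4+26=30
- sim.zip+slides.pdf+notes.txt: size 2+7+2=11, value 4+12+12=28
Best: 38 pts.

38 pts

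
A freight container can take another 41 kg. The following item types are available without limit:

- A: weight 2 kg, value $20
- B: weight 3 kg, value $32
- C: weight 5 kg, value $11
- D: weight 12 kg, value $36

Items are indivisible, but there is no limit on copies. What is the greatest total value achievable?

$436

Best value-per-unit is B at 32/3; filling with it alone gives 13×32 = 416.
Optimal mix: 1×A + 13×B → weight 41, value 436.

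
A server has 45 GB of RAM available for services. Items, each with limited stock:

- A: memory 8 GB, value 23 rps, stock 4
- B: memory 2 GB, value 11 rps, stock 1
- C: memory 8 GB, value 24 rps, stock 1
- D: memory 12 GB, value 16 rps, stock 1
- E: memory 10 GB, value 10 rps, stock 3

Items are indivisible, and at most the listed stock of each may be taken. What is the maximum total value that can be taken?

Top feasible selections:
- 4×A + 1×B + 1×C: memory 42, value 127
- 4×A + 1×C: memory 40, value 116
- 3×A + 1×B + 1×C + 1×E: memory 44, value 114
- 4×A + 1×B + 1×E: memory 44, value 113
Best: 127 rps.

127 rps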